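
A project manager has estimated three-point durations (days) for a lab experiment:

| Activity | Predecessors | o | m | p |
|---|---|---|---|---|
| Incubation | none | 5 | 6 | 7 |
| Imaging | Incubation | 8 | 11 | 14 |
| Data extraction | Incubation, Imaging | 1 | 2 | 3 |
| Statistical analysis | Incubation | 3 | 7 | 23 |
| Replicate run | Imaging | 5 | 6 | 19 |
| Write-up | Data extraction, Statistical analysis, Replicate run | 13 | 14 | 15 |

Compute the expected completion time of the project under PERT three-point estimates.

te_Incubation = (5 + 4·6 + 7)/6 = 36/6 = 6
te_Imaging = (8 + 4·11 + 14)/6 = 66/6 = 11
te_Data extraction = (1 + 4·2 + 3)/6 = 12/6 = 2
te_Statistical analysis = (3 + 4·7 + 23)/6 = 54/6 = 9
te_Replicate run = (5 + 4·6 + 19)/6 = 48/6 = 8
te_Write-up = (13 + 4·14 + 15)/6 = 84/6 = 14

Forward pass:
ES_Incubation = 0; EF_Incubation = 6
ES_Imaging = 6; EF_Imaging = 6+11 = 17
ES_Data extraction = max(EF_Incubation=6, EF_Imaging=17) = 17; EF_Data extraction = 17+2 = 19
ES_Statistical analysis = 6; EF_Statistical analysis = 6+9 = 15
ES_Replicate run = 17; EF_Replicate run = 17+8 = 25
ES_Write-up = max(EF_Data extraction=19, EF_Statistical analysis=15, EF_Replicate run=25) = 25; EF_Write-up = 25+14 = 39
Expected project duration μ = 39 days. Critical path: Incubation → Imaging → Replicate run → Write-up.

39 days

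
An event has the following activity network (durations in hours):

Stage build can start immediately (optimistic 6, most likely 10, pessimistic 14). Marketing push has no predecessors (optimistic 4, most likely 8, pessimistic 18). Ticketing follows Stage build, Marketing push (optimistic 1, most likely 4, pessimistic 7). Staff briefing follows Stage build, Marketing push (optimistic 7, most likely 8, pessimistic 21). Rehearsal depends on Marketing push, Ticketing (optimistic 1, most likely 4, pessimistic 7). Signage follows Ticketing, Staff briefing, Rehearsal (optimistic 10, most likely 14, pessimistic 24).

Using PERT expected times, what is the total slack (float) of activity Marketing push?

1 hours

te_Stage build = (6 + 4·10 + 14)/6 = 60/6 = 10
te_Marketing push = (4 + 4·8 + 18)/6 = 54/6 = 9
te_Ticketing = (1 + 4·4 + 7)/6 = 24/6 = 4
te_Staff briefing = (7 + 4·8 + 21)/6 = 60/6 = 10
te_Rehearsal = (1 + 4·4 + 7)/6 = 24/6 = 4
te_Signage = (10 + 4·14 + 24)/6 = 90/6 = 15

Forward pass:
ES_Stage build = 0; EF_Stage build = 10
ES_Marketing push = 0; EF_Marketing push = 9
ES_Ticketing = max(EF_Stage build=10, EF_Marketing push=9) = 10; EF_Ticketing = 10+4 = 14
ES_Staff briefing = max(EF_Stage build=10, EF_Marketing push=9) = 10; EF_Staff briefing = 10+10 = 20
ES_Rehearsal = max(EF_Marketing push=9, EF_Ticketing=14) = 14; EF_Rehearsal = 14+4 = 18
ES_Signage = max(EF_Ticketing=14, EF_Staff briefing=20, EF_Rehearsal=18) = 20; EF_Signage = 20+15 = 35
Expected project duration μ = 35 hours. Critical path: Stage build → Staff briefing → Signage.

Backward pass:
LF_Signage = 35; LS_Signage = 35−15 = 20
LF_Rehearsal = LS_Signage = 20; LS_Rehearsal = 20−4 = 16
LF_Staff briefing = LS_Signage = 20; LS_Staff briefing = 20−10 = 10
LF_Ticketing = min(LS_Rehearsal=16, LS_Signage=20) = 16; LS_Ticketing = 16−4 = 12
LF_Marketing push = min(LS_Ticketing=12, LS_Staff briefing=10, LS_Rehearsal=16) = 10; LS_Marketing push = 10−9 = 1
LF_Stage build = min(LS_Ticketing=12, LS_Staff briefing=10) = 10; LS_Stage build = 10−10 = 0
Slack_Marketing push = LS_Marketing push − ES_Marketing push = 1 − 0 = 1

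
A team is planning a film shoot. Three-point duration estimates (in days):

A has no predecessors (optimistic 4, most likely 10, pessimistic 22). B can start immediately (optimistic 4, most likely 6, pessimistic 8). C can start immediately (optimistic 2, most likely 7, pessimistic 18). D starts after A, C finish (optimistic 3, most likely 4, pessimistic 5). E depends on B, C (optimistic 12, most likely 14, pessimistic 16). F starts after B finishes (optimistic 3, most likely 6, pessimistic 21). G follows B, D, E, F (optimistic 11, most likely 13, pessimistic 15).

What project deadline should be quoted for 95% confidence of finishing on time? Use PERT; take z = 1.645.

te_A = (4 + 4·10 + 22)/6 = 66/6 = 11; σ²_A = ((22−4)/6)² = 9.000
te_B = (4 + 4·6 + 8)/6 = 36/6 = 6; σ²_B = ((8−4)/6)² = 0.444
te_C = (2 + 4·7 + 18)/6 = 48/6 = 8; σ²_C = ((18−2)/6)² = 7.111
te_D = (3 + 4·4 + 5)/6 = 24/6 = 4; σ²_D = ((5−3)/6)² = 0.111
te_E = (12 + 4·14 + 16)/6 = 84/6 = 14; σ²_E = ((16−12)/6)² = 0.444
te_F = (3 + 4·6 + 21)/6 = 48/6 = 8; σ²_F = ((21−3)/6)² = 9.000
te_G = (11 + 4·13 + 15)/6 = 78/6 = 13; σ²_G = ((15−11)/6)² = 0.444

Forward pass:
ES_A = 0; EF_A = 11
ES_B = 0; EF_B = 6
ES_C = 0; EF_C = 8
ES_D = max(EF_A=11, EF_C=8) = 11; EF_D = 11+4 = 15
ES_E = max(EF_B=6, EF_C=8) = 8; EF_E = 8+14 = 22
ES_F = 6; EF_F = 6+8 = 14
ES_G = max(EF_B=6, EF_D=15, EF_E=22, EF_F=14) = 22; EF_G = 22+13 = 35
Expected project duration μ = 35 days. Critical path: C → E → G.

Variance along critical path = 7.111 + 0.444 + 0.444 = 8.000; σ = 2.828 days.
D = μ + z·σ = 35 + 1.645·2.828 = 39.7 days

39.7 days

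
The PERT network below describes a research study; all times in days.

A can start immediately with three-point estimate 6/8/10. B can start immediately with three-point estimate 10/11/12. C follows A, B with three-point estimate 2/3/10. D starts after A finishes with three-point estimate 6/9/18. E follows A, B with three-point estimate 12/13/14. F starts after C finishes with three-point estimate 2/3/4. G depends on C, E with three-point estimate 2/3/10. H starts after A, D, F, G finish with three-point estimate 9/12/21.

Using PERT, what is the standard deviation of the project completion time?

te_A = (6 + 4·8 + 10)/6 = 48/6 = 8; σ²_A = ((10−6)/6)² = 0.444
te_B = (10 + 4·11 + 12)/6 = 66/6 = 11; σ²_B = ((12−10)/6)² = 0.111
te_C = (2 + 4·3 + 10)/6 = 24/6 = 4; σ²_C = ((10−2)/6)² = 1.778
te_D = (6 + 4·9 + 18)/6 = 60/6 = 10; σ²_D = ((18−6)/6)² = 4.000
te_E = (12 + 4·13 + 14)/6 = 78/6 = 13; σ²_E = ((14−12)/6)² = 0.111
te_F = (2 + 4·3 + 4)/6 = 18/6 = 3; σ²_F = ((4−2)/6)² = 0.111
te_G = (2 + 4·3 + 10)/6 = 24/6 = 4; σ²_G = ((10−2)/6)² = 1.778
te_H = (9 + 4·12 + 21)/6 = 78/6 = 13; σ²_H = ((21−9)/6)² = 4.000

Forward pass:
ES_A = 0; EF_A = 8
ES_B = 0; EF_B = 11
ES_C = max(EF_A=8, EF_B=11) = 11; EF_C = 11+4 = 15
ES_D = 8; EF_D = 8+10 = 18
ES_E = max(EF_A=8, EF_B=11) = 11; EF_E = 11+13 = 24
ES_F = 15; EF_F = 15+3 = 18
ES_G = max(EF_C=15, EF_E=24) = 24; EF_G = 24+4 = 28
ES_H = max(EF_A=8, EF_D=18, EF_F=18, EF_G=28) = 28; EF_H = 28+13 = 41
Expected project duration μ = 41 days. Critical path: B → E → G → H.

Variance along critical path = 0.111 + 0.111 + 1.778 + 4.000 = 6.000
σ = √6.000 = 2.449 days

2.45 days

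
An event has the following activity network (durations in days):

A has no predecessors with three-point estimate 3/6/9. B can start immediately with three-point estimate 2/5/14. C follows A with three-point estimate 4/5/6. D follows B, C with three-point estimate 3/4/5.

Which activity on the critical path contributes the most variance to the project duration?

A

te_A = (3 + 4·6 + 9)/6 = 36/6 = 6; σ²_A = ((9−3)/6)² = 1.000
te_B = (2 + 4·5 + 14)/6 = 36/6 = 6; σ²_B = ((14−2)/6)² = 4.000
te_C = (4 + 4·5 + 6)/6 = 30/6 = 5; σ²_C = ((6−4)/6)² = 0.111
te_D = (3 + 4·4 + 5)/6 = 24/6 = 4; σ²_D = ((5−3)/6)² = 0.111

Forward pass:
ES_A = 0; EF_A = 6
ES_B = 0; EF_B = 6
ES_C = 6; EF_C = 6+5 = 11
ES_D = max(EF_B=6, EF_C=11) = 11; EF_D = 11+4 = 15
Expected project duration μ = 15 days. Critical path: A → C → D.

Variances on critical path: σ²_A=1.000, σ²_C=0.111, σ²_D=0.111.
Largest is σ²_A = 1.000.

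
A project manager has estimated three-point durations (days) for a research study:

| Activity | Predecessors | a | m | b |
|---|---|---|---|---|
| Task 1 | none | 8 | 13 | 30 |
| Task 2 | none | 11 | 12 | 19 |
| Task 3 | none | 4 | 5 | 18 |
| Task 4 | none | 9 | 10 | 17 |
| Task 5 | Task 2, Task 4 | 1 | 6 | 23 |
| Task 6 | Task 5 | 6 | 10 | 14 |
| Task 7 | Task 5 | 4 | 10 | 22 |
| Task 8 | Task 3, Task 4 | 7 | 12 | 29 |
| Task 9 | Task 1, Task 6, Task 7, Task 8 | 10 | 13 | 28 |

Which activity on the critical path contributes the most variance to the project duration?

Task 5

te_Task 1 = (8 + 4·13 + 30)/6 = 90/6 = 15; σ²_Task 1 = ((30−8)/6)² = 13.444
te_Task 2 = (11 + 4·12 + 19)/6 = 78/6 = 13; σ²_Task 2 = ((19−11)/6)² = 1.778
te_Task 3 = (4 + 4·5 + 18)/6 = 42/6 = 7; σ²_Task 3 = ((18−4)/6)² = 5.444
te_Task 4 = (9 + 4·10 + 17)/6 = 66/6 = 11; σ²_Task 4 = ((17−9)/6)² = 1.778
te_Task 5 = (1 + 4·6 + 23)/6 = 48/6 = 8; σ²_Task 5 = ((23−1)/6)² = 13.444
te_Task 6 = (6 + 4·10 + 14)/6 = 60/6 = 10; σ²_Task 6 = ((14−6)/6)² = 1.778
te_Task 7 = (4 + 4·10 + 22)/6 = 66/6 = 11; σ²_Task 7 = ((22−4)/6)² = 9.000
te_Task 8 = (7 + 4·12 + 29)/6 = 84/6 = 14; σ²_Task 8 = ((29−7)/6)² = 13.444
te_Task 9 = (10 + 4·13 + 28)/6 = 90/6 = 15; σ²_Task 9 = ((28−10)/6)² = 9.000

Forward pass:
ES_Task 1 = 0; EF_Task 1 = 15
ES_Task 2 = 0; EF_Task 2 = 13
ES_Task 3 = 0; EF_Task 3 = 7
ES_Task 4 = 0; EF_Task 4 = 11
ES_Task 5 = max(EF_Task 2=13, EF_Task 4=11) = 13; EF_Task 5 = 13+8 = 21
ES_Task 6 = 21; EF_Task 6 = 21+10 = 31
ES_Task 7 = 21; EF_Task 7 = 21+11 = 32
ES_Task 8 = max(EF_Task 3=7, EF_Task 4=11) = 11; EF_Task 8 = 11+14 = 25
ES_Task 9 = max(EF_Task 1=15, EF_Task 6=31, EF_Task 7=32, EF_Task 8=25) = 32; EF_Task 9 = 32+15 = 47
Expected project duration μ = 47 days. Critical path: Task 2 → Task 5 → Task 7 → Task 9.

Variances on critical path: σ²_Task 2=1.778, σ²_Task 5=13.444, σ²_Task 7=9.000, σ²_Task 9=9.000.
Largest is σ²_Task 5 = 13.444.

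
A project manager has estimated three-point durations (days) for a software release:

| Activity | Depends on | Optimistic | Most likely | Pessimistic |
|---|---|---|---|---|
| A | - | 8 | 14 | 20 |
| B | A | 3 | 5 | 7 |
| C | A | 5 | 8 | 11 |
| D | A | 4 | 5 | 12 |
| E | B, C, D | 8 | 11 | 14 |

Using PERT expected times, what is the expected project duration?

33 days

te_A = (8 + 4·14 + 20)/6 = 84/6 = 14
te_B = (3 + 4·5 + 7)/6 = 30/6 = 5
te_C = (5 + 4·8 + 11)/6 = 48/6 = 8
te_D = (4 + 4·5 + 12)/6 = 36/6 = 6
te_E = (8 + 4·11 + 14)/6 = 66/6 = 11

Forward pass:
ES_A = 0; EF_A = 14
ES_B = 14; EF_B = 14+5 = 19
ES_C = 14; EF_C = 14+8 = 22
ES_D = 14; EF_D = 14+6 = 20
ES_E = max(EF_B=19, EF_C=22, EF_D=20) = 22; EF_E = 22+11 = 33
Expected project duration μ = 33 days. Critical path: A → C → E.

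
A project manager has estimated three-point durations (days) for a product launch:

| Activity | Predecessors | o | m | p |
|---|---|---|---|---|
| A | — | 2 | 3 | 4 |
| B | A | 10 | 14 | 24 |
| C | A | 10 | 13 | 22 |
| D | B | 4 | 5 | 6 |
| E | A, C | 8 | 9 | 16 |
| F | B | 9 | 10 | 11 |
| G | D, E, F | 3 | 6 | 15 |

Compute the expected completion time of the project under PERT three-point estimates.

35 days

te_A = (2 + 4·3 + 4)/6 = 18/6 = 3
te_B = (10 + 4·14 + 24)/6 = 90/6 = 15
te_C = (10 + 4·13 + 22)/6 = 84/6 = 14
te_D = (4 + 4·5 + 6)/6 = 30/6 = 5
te_E = (8 + 4·9 + 16)/6 = 60/6 = 10
te_F = (9 + 4·10 + 11)/6 = 60/6 = 10
te_G = (3 + 4·6 + 15)/6 = 42/6 = 7

Forward pass:
ES_A = 0; EF_A = 3
ES_B = 3; EF_B = 3+15 = 18
ES_C = 3; EF_C = 3+14 = 17
ES_D = 18; EF_D = 18+5 = 23
ES_E = max(EF_A=3, EF_C=17) = 17; EF_E = 17+10 = 27
ES_F = 18; EF_F = 18+10 = 28
ES_G = max(EF_D=23, EF_E=27, EF_F=28) = 28; EF_G = 28+7 = 35
Expected project duration μ = 35 days. Critical path: A → B → F → G.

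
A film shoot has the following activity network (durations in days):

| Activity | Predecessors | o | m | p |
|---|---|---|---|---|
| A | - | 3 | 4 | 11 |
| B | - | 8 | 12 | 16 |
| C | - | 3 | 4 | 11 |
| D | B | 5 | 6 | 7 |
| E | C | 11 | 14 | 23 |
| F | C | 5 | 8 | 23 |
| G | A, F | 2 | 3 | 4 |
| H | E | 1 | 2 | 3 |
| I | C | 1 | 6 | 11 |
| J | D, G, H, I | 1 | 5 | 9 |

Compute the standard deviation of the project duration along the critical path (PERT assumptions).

2.77 days

te_A = (3 + 4·4 + 11)/6 = 30/6 = 5; σ²_A = ((11−3)/6)² = 1.778
te_B = (8 + 4·12 + 16)/6 = 72/6 = 12; σ²_B = ((16−8)/6)² = 1.778
te_C = (3 + 4·4 + 11)/6 = 30/6 = 5; σ²_C = ((11−3)/6)² = 1.778
te_D = (5 + 4·6 + 7)/6 = 36/6 = 6; σ²_D = ((7−5)/6)² = 0.111
te_E = (11 + 4·14 + 23)/6 = 90/6 = 15; σ²_E = ((23−11)/6)² = 4.000
te_F = (5 + 4·8 + 23)/6 = 60/6 = 10; σ²_F = ((23−5)/6)² = 9.000
te_G = (2 + 4·3 + 4)/6 = 18/6 = 3; σ²_G = ((4−2)/6)² = 0.111
te_H = (1 + 4·2 + 3)/6 = 12/6 = 2; σ²_H = ((3−1)/6)² = 0.111
te_I = (1 + 4·6 + 11)/6 = 36/6 = 6; σ²_I = ((11−1)/6)² = 2.778
te_J = (1 + 4·5 + 9)/6 = 30/6 = 5; σ²_J = ((9−1)/6)² = 1.778

Forward pass:
ES_A = 0; EF_A = 5
ES_B = 0; EF_B = 12
ES_C = 0; EF_C = 5
ES_D = 12; EF_D = 12+6 = 18
ES_E = 5; EF_E = 5+15 = 20
ES_F = 5; EF_F = 5+10 = 15
ES_G = max(EF_A=5, EF_F=15) = 15; EF_G = 15+3 = 18
ES_H = 20; EF_H = 20+2 = 22
ES_I = 5; EF_I = 5+6 = 11
ES_J = max(EF_D=18, EF_G=18, EF_H=22, EF_I=11) = 22; EF_J = 22+5 = 27
Expected project duration μ = 27 days. Critical path: C → E → H → J.

Variance along critical path = 1.778 + 4.000 + 0.111 + 1.778 = 7.667
σ = √7.667 = 2.769 days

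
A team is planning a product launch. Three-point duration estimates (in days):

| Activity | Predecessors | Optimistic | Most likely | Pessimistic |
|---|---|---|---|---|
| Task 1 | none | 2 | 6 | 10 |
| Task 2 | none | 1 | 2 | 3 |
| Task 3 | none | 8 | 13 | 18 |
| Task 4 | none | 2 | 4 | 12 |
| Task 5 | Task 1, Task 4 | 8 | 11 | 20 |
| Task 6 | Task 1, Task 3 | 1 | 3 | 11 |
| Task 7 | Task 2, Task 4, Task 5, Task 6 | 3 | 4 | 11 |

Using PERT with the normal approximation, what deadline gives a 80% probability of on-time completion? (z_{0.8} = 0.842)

te_Task 1 = (2 + 4·6 + 10)/6 = 36/6 = 6; σ²_Task 1 = ((10−2)/6)² = 1.778
te_Task 2 = (1 + 4·2 + 3)/6 = 12/6 = 2; σ²_Task 2 = ((3−1)/6)² = 0.111
te_Task 3 = (8 + 4·13 + 18)/6 = 78/6 = 13; σ²_Task 3 = ((18−8)/6)² = 2.778
te_Task 4 = (2 + 4·4 + 12)/6 = 30/6 = 5; σ²_Task 4 = ((12−2)/6)² = 2.778
te_Task 5 = (8 + 4·11 + 20)/6 = 72/6 = 12; σ²_Task 5 = ((20−8)/6)² = 4.000
te_Task 6 = (1 + 4·3 + 11)/6 = 24/6 = 4; σ²_Task 6 = ((11−1)/6)² = 2.778
te_Task 7 = (3 + 4·4 + 11)/6 = 30/6 = 5; σ²_Task 7 = ((11−3)/6)² = 1.778

Forward pass:
ES_Task 1 = 0; EF_Task 1 = 6
ES_Task 2 = 0; EF_Task 2 = 2
ES_Task 3 = 0; EF_Task 3 = 13
ES_Task 4 = 0; EF_Task 4 = 5
ES_Task 5 = max(EF_Task 1=6, EF_Task 4=5) = 6; EF_Task 5 = 6+12 = 18
ES_Task 6 = max(EF_Task 1=6, EF_Task 3=13) = 13; EF_Task 6 = 13+4 = 17
ES_Task 7 = max(EF_Task 2=2, EF_Task 4=5, EF_Task 5=18, EF_Task 6=17) = 18; EF_Task 7 = 18+5 = 23
Expected project duration μ = 23 days. Critical path: Task 1 → Task 5 → Task 7.

Variance along critical path = 1.778 + 4.000 + 1.778 = 7.556; σ = 2.749 days.
D = μ + z·σ = 23 + 0.842·2.749 = 25.3 days

25.3 days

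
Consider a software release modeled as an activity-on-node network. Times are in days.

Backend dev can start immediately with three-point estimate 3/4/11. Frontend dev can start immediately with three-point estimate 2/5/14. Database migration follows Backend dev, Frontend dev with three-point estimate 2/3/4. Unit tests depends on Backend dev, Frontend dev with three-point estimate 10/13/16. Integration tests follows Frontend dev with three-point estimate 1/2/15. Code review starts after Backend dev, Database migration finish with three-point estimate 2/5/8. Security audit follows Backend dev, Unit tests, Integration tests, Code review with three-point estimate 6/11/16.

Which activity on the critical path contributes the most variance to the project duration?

te_Backend dev = (3 + 4·4 + 11)/6 = 30/6 = 5; σ²_Backend dev = ((11−3)/6)² = 1.778
te_Frontend dev = (2 + 4·5 + 14)/6 = 36/6 = 6; σ²_Frontend dev = ((14−2)/6)² = 4.000
te_Database migration = (2 + 4·3 + 4)/6 = 18/6 = 3; σ²_Database migration = ((4−2)/6)² = 0.111
te_Unit tests = (10 + 4·13 + 16)/6 = 78/6 = 13; σ²_Unit tests = ((16−10)/6)² = 1.000
te_Integration tests = (1 + 4·2 + 15)/6 = 24/6 = 4; σ²_Integration tests = ((15−1)/6)² = 5.444
te_Code review = (2 + 4·5 + 8)/6 = 30/6 = 5; σ²_Code review = ((8−2)/6)² = 1.000
te_Security audit = (6 + 4·11 + 16)/6 = 66/6 = 11; σ²_Security audit = ((16−6)/6)² = 2.778

Forward pass:
ES_Backend dev = 0; EF_Backend dev = 5
ES_Frontend dev = 0; EF_Frontend dev = 6
ES_Database migration = max(EF_Backend dev=5, EF_Frontend dev=6) = 6; EF_Database migration = 6+3 = 9
ES_Unit tests = max(EF_Backend dev=5, EF_Frontend dev=6) = 6; EF_Unit tests = 6+13 = 19
ES_Integration tests = 6; EF_Integration tests = 6+4 = 10
ES_Code review = max(EF_Backend dev=5, EF_Database migration=9) = 9; EF_Code review = 9+5 = 14
ES_Security audit = max(EF_Backend dev=5, EF_Unit tests=19, EF_Integration tests=10, EF_Code review=14) = 19; EF_Security audit = 19+11 = 30
Expected project duration μ = 30 days. Critical path: Frontend dev → Unit tests → Security audit.

Variances on critical path: σ²_Frontend dev=4.000, σ²_Unit tests=1.000, σ²_Security audit=2.778.
Largest is σ²_Frontend dev = 4.000.

Frontend dev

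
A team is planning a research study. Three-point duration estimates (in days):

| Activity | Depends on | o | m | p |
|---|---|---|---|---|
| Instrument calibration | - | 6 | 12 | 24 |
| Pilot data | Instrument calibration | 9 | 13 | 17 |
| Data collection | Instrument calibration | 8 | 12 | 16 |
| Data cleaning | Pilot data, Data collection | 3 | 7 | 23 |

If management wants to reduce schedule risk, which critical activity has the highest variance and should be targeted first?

Data cleaning

te_Instrument calibration = (6 + 4·12 + 24)/6 = 78/6 = 13; σ²_Instrument calibration = ((24−6)/6)² = 9.000
te_Pilot data = (9 + 4·13 + 17)/6 = 78/6 = 13; σ²_Pilot data = ((17−9)/6)² = 1.778
te_Data collection = (8 + 4·12 + 16)/6 = 72/6 = 12; σ²_Data collection = ((16−8)/6)² = 1.778
te_Data cleaning = (3 + 4·7 + 23)/6 = 54/6 = 9; σ²_Data cleaning = ((23−3)/6)² = 11.111

Forward pass:
ES_Instrument calibration = 0; EF_Instrument calibration = 13
ES_Pilot data = 13; EF_Pilot data = 13+13 = 26
ES_Data collection = 13; EF_Data collection = 13+12 = 25
ES_Data cleaning = max(EF_Pilot data=26, EF_Data collection=25) = 26; EF_Data cleaning = 26+9 = 35
Expected project duration μ = 35 days. Critical path: Instrument calibration → Pilot data → Data cleaning.

Variances on critical path: σ²_Instrument calibration=9.000, σ²_Pilot data=1.778, σ²_Data cleaning=11.111.
Largest is σ²_Data cleaning = 11.111.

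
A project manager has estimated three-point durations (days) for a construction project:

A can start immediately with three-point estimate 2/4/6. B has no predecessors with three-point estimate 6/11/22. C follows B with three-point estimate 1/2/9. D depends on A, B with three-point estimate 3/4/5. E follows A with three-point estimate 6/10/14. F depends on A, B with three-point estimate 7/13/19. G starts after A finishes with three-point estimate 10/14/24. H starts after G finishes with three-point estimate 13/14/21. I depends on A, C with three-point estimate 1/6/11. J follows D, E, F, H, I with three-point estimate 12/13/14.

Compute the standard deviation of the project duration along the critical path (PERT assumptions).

te_A = (2 + 4·4 + 6)/6 = 24/6 = 4; σ²_A = ((6−2)/6)² = 0.444
te_B = (6 + 4·11 + 22)/6 = 72/6 = 12; σ²_B = ((22−6)/6)² = 7.111
te_C = (1 + 4·2 + 9)/6 = 18/6 = 3; σ²_C = ((9−1)/6)² = 1.778
te_D = (3 + 4·4 + 5)/6 = 24/6 = 4; σ²_D = ((5−3)/6)² = 0.111
te_E = (6 + 4·10 + 14)/6 = 60/6 = 10; σ²_E = ((14−6)/6)² = 1.778
te_F = (7 + 4·13 + 19)/6 = 78/6 = 13; σ²_F = ((19−7)/6)² = 4.000
te_G = (10 + 4·14 + 24)/6 = 90/6 = 15; σ²_G = ((24−10)/6)² = 5.444
te_H = (13 + 4·14 + 21)/6 = 90/6 = 15; σ²_H = ((21−13)/6)² = 1.778
te_I = (1 + 4·6 + 11)/6 = 36/6 = 6; σ²_I = ((11−1)/6)² = 2.778
te_J = (12 + 4·13 + 14)/6 = 78/6 = 13; σ²_J = ((14−12)/6)² = 0.111

Forward pass:
ES_A = 0; EF_A = 4
ES_B = 0; EF_B = 12
ES_C = 12; EF_C = 12+3 = 15
ES_D = max(EF_A=4, EF_B=12) = 12; EF_D = 12+4 = 16
ES_E = 4; EF_E = 4+10 = 14
ES_F = max(EF_A=4, EF_B=12) = 12; EF_F = 12+13 = 25
ES_G = 4; EF_G = 4+15 = 19
ES_H = 19; EF_H = 19+15 = 34
ES_I = max(EF_A=4, EF_C=15) = 15; EF_I = 15+6 = 21
ES_J = max(EF_D=16, EF_E=14, EF_F=25, EF_H=34, EF_I=21) = 34; EF_J = 34+13 = 47
Expected project duration μ = 47 days. Critical path: A → G → H → J.

Variance along critical path = 0.444 + 5.444 + 1.778 + 0.111 = 7.778
σ = √7.778 = 2.789 days

2.79 days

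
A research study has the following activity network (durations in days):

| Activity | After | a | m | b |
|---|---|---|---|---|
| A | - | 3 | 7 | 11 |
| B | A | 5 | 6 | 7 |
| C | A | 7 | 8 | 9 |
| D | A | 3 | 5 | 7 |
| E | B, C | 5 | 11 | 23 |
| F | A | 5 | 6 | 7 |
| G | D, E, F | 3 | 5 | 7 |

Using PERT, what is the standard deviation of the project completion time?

te_A = (3 + 4·7 + 11)/6 = 42/6 = 7; σ²_A = ((11−3)/6)² = 1.778
te_B = (5 + 4·6 + 7)/6 = 36/6 = 6; σ²_B = ((7−5)/6)² = 0.111
te_C = (7 + 4·8 + 9)/6 = 48/6 = 8; σ²_C = ((9−7)/6)² = 0.111
te_D = (3 + 4·5 + 7)/6 = 30/6 = 5; σ²_D = ((7−3)/6)² = 0.444
te_E = (5 + 4·11 + 23)/6 = 72/6 = 12; σ²_E = ((23−5)/6)² = 9.000
te_F = (5 + 4·6 + 7)/6 = 36/6 = 6; σ²_F = ((7−5)/6)² = 0.111
te_G = (3 + 4·5 + 7)/6 = 30/6 = 5; σ²_G = ((7−3)/6)² = 0.444

Forward pass:
ES_A = 0; EF_A = 7
ES_B = 7; EF_B = 7+6 = 13
ES_C = 7; EF_C = 7+8 = 15
ES_D = 7; EF_D = 7+5 = 12
ES_E = max(EF_B=13, EF_C=15) = 15; EF_E = 15+12 = 27
ES_F = 7; EF_F = 7+6 = 13
ES_G = max(EF_D=12, EF_E=27, EF_F=13) = 27; EF_G = 27+5 = 32
Expected project duration μ = 32 days. Critical path: A → C → E → G.

Variance along critical path = 1.778 + 0.111 + 9.000 + 0.444 = 11.333
σ = √11.333 = 3.367 days

3.37 days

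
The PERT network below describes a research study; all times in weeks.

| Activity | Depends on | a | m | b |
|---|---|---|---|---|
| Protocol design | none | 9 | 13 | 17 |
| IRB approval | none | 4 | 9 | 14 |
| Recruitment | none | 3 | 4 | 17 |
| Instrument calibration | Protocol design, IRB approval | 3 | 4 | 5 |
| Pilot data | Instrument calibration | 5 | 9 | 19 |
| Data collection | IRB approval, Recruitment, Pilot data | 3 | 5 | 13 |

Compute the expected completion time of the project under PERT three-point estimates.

te_Protocol design = (9 + 4·13 + 17)/6 = 78/6 = 13
te_IRB approval = (4 + 4·9 + 14)/6 = 54/6 = 9
te_Recruitment = (3 + 4·4 + 17)/6 = 36/6 = 6
te_Instrument calibration = (3 + 4·4 + 5)/6 = 24/6 = 4
te_Pilot data = (5 + 4·9 + 19)/6 = 60/6 = 10
te_Data collection = (3 + 4·5 + 13)/6 = 36/6 = 6

Forward pass:
ES_Protocol design = 0; EF_Protocol design = 13
ES_IRB approval = 0; EF_IRB approval = 9
ES_Recruitment = 0; EF_Recruitment = 6
ES_Instrument calibration = max(EF_Protocol design=13, EF_IRB approval=9) = 13; EF_Instrument calibration = 13+4 = 17
ES_Pilot data = 17; EF_Pilot data = 17+10 = 27
ES_Data collection = max(EF_IRB approval=9, EF_Recruitment=6, EF_Pilot data=27) = 27; EF_Data collection = 27+6 = 33
Expected project duration μ = 33 weeks. Critical path: Protocol design → Instrument calibration → Pilot data → Data collection.

33 weeks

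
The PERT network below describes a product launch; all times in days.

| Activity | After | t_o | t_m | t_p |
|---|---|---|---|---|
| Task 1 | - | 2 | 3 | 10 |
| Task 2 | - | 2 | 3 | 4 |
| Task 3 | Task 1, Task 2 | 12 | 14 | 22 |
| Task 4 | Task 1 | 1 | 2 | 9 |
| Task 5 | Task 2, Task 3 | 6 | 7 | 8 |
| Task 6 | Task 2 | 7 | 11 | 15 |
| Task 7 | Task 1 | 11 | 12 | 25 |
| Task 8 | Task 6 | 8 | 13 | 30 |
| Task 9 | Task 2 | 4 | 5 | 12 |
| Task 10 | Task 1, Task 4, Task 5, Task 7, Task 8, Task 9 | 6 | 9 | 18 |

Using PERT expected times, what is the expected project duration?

te_Task 1 = (2 + 4·3 + 10)/6 = 24/6 = 4
te_Task 2 = (2 + 4·3 + 4)/6 = 18/6 = 3
te_Task 3 = (12 + 4·14 + 22)/6 = 90/6 = 15
te_Task 4 = (1 + 4·2 + 9)/6 = 18/6 = 3
te_Task 5 = (6 + 4·7 + 8)/6 = 42/6 = 7
te_Task 6 = (7 + 4·11 + 15)/6 = 66/6 = 11
te_Task 7 = (11 + 4·12 + 25)/6 = 84/6 = 14
te_Task 8 = (8 + 4·13 + 30)/6 = 90/6 = 15
te_Task 9 = (4 + 4·5 + 12)/6 = 36/6 = 6
te_Task 10 = (6 + 4·9 + 18)/6 = 60/6 = 10

Forward pass:
ES_Task 1 = 0; EF_Task 1 = 4
ES_Task 2 = 0; EF_Task 2 = 3
ES_Task 3 = max(EF_Task 1=4, EF_Task 2=3) = 4; EF_Task 3 = 4+15 = 19
ES_Task 4 = 4; EF_Task 4 = 4+3 = 7
ES_Task 5 = max(EF_Task 2=3, EF_Task 3=19) = 19; EF_Task 5 = 19+7 = 26
ES_Task 6 = 3; EF_Task 6 = 3+11 = 14
ES_Task 7 = 4; EF_Task 7 = 4+14 = 18
ES_Task 8 = 14; EF_Task 8 = 14+15 = 29
ES_Task 9 = 3; EF_Task 9 = 3+6 = 9
ES_Task 10 = max(EF_Task 1=4, EF_Task 4=7, EF_Task 5=26, EF_Task 7=18, EF_Task 8=29, EF_Task 9=9) = 29; EF_Task 10 = 29+10 = 39
Expected project duration μ = 39 days. Critical path: Task 2 → Task 6 → Task 8 → Task 10.

39 days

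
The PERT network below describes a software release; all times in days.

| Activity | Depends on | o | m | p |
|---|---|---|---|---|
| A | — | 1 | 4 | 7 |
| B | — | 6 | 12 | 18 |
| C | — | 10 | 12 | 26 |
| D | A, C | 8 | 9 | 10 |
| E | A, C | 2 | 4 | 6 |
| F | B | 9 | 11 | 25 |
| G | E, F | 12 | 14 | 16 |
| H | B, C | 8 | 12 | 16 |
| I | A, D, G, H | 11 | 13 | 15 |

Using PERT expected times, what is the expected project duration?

te_A = (1 + 4·4 + 7)/6 = 24/6 = 4
te_B = (6 + 4·12 + 18)/6 = 72/6 = 12
te_C = (10 + 4·12 + 26)/6 = 84/6 = 14
te_D = (8 + 4·9 + 10)/6 = 54/6 = 9
te_E = (2 + 4·4 + 6)/6 = 24/6 = 4
te_F = (9 + 4·11 + 25)/6 = 78/6 = 13
te_G = (12 + 4·14 + 16)/6 = 84/6 = 14
te_H = (8 + 4·12 + 16)/6 = 72/6 = 12
te_I = (11 + 4·13 + 15)/6 = 78/6 = 13

Forward pass:
ES_A = 0; EF_A = 4
ES_B = 0; EF_B = 12
ES_C = 0; EF_C = 14
ES_D = max(EF_A=4, EF_C=14) = 14; EF_D = 14+9 = 23
ES_E = max(EF_A=4, EF_C=14) = 14; EF_E = 14+4 = 18
ES_F = 12; EF_F = 12+13 = 25
ES_G = max(EF_E=18, EF_F=25) = 25; EF_G = 25+14 = 39
ES_H = max(EF_B=12, EF_C=14) = 14; EF_H = 14+12 = 26
ES_I = max(EF_A=4, EF_D=23, EF_G=39, EF_H=26) = 39; EF_I = 39+13 = 52
Expected project duration μ = 52 days. Critical path: B → F → G → I.

52 days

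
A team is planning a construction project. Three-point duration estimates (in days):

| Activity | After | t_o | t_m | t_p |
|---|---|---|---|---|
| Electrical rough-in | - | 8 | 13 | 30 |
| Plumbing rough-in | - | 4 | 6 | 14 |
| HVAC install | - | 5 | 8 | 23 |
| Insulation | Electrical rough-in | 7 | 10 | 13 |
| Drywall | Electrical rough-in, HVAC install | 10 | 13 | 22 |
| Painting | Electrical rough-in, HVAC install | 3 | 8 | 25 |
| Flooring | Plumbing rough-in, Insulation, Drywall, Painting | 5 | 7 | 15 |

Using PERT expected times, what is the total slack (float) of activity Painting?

te_Electrical rough-in = (8 + 4·13 + 30)/6 = 90/6 = 15
te_Plumbing rough-in = (4 + 4·6 + 14)/6 = 42/6 = 7
te_HVAC install = (5 + 4·8 + 23)/6 = 60/6 = 10
te_Insulation = (7 + 4·10 + 13)/6 = 60/6 = 10
te_Drywall = (10 + 4·13 + 22)/6 = 84/6 = 14
te_Painting = (3 + 4·8 + 25)/6 = 60/6 = 10
te_Flooring = (5 + 4·7 + 15)/6 = 48/6 = 8

Forward pass:
ES_Electrical rough-in = 0; EF_Electrical rough-in = 15
ES_Plumbing rough-in = 0; EF_Plumbing rough-in = 7
ES_HVAC install = 0; EF_HVAC install = 10
ES_Insulation = 15; EF_Insulation = 15+10 = 25
ES_Drywall = max(EF_Electrical rough-in=15, EF_HVAC install=10) = 15; EF_Drywall = 15+14 = 29
ES_Painting = max(EF_Electrical rough-in=15, EF_HVAC install=10) = 15; EF_Painting = 15+10 = 25
ES_Flooring = max(EF_Plumbing rough-in=7, EF_Insulation=25, EF_Drywall=29, EF_Painting=25) = 29; EF_Flooring = 29+8 = 37
Expected project duration μ = 37 days. Critical path: Electrical rough-in → Drywall → Flooring.

Backward pass:
LF_Flooring = 37; LS_Flooring = 37−8 = 29
LF_Painting = LS_Flooring = 29; LS_Painting = 29−10 = 19
LF_Drywall = LS_Flooring = 29; LS_Drywall = 29−14 = 15
LF_Insulation = LS_Flooring = 29; LS_Insulation = 29−10 = 19
LF_HVAC install = min(LS_Drywall=15, LS_Painting=19) = 15; LS_HVAC install = 15−10 = 5
LF_Plumbing rough-in = LS_Flooring = 29; LS_Plumbing rough-in = 29−7 = 22
LF_Electrical rough-in = min(LS_Insulation=19, LS_Drywall=15, LS_Painting=19) = 15; LS_Electrical rough-in = 15−15 = 0
Slack_Painting = LS_Painting − ES_Painting = 19 − 15 = 4

4 days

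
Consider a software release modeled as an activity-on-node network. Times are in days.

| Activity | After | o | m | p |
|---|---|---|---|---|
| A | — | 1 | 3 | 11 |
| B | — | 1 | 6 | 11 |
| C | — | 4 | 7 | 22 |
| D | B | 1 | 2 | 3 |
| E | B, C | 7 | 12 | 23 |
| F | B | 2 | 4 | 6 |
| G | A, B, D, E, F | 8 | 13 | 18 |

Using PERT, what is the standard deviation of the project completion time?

4.35 days

te_A = (1 + 4·3 + 11)/6 = 24/6 = 4; σ²_A = ((11−1)/6)² = 2.778
te_B = (1 + 4·6 + 11)/6 = 36/6 = 6; σ²_B = ((11−1)/6)² = 2.778
te_C = (4 + 4·7 + 22)/6 = 54/6 = 9; σ²_C = ((22−4)/6)² = 9.000
te_D = (1 + 4·2 + 3)/6 = 12/6 = 2; σ²_D = ((3−1)/6)² = 0.111
te_E = (7 + 4·12 + 23)/6 = 78/6 = 13; σ²_E = ((23−7)/6)² = 7.111
te_F = (2 + 4·4 + 6)/6 = 24/6 = 4; σ²_F = ((6−2)/6)² = 0.444
te_G = (8 + 4·13 + 18)/6 = 78/6 = 13; σ²_G = ((18−8)/6)² = 2.778

Forward pass:
ES_A = 0; EF_A = 4
ES_B = 0; EF_B = 6
ES_C = 0; EF_C = 9
ES_D = 6; EF_D = 6+2 = 8
ES_E = max(EF_B=6, EF_C=9) = 9; EF_E = 9+13 = 22
ES_F = 6; EF_F = 6+4 = 10
ES_G = max(EF_A=4, EF_B=6, EF_D=8, EF_E=22, EF_F=10) = 22; EF_G = 22+13 = 35
Expected project duration μ = 35 days. Critical path: C → E → G.

Variance along critical path = 9.000 + 7.111 + 2.778 = 18.889
σ = √18.889 = 4.346 days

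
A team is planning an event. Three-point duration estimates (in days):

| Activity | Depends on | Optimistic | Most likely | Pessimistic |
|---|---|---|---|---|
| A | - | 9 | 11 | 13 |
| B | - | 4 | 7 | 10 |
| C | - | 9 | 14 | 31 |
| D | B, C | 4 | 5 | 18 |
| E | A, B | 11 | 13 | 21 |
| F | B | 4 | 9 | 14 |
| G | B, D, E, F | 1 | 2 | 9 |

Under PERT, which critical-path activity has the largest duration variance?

te_A = (9 + 4·11 + 13)/6 = 66/6 = 11; σ²_A = ((13−9)/6)² = 0.444
te_B = (4 + 4·7 + 10)/6 = 42/6 = 7; σ²_B = ((10−4)/6)² = 1.000
te_C = (9 + 4·14 + 31)/6 = 96/6 = 16; σ²_C = ((31−9)/6)² = 13.444
te_D = (4 + 4·5 + 18)/6 = 42/6 = 7; σ²_D = ((18−4)/6)² = 5.444
te_E = (11 + 4·13 + 21)/6 = 84/6 = 14; σ²_E = ((21−11)/6)² = 2.778
te_F = (4 + 4·9 + 14)/6 = 54/6 = 9; σ²_F = ((14−4)/6)² = 2.778
te_G = (1 + 4·2 + 9)/6 = 18/6 = 3; σ²_G = ((9−1)/6)² = 1.778

Forward pass:
ES_A = 0; EF_A = 11
ES_B = 0; EF_B = 7
ES_C = 0; EF_C = 16
ES_D = max(EF_B=7, EF_C=16) = 16; EF_D = 16+7 = 23
ES_E = max(EF_A=11, EF_B=7) = 11; EF_E = 11+14 = 25
ES_F = 7; EF_F = 7+9 = 16
ES_G = max(EF_B=7, EF_D=23, EF_E=25, EF_F=16) = 25; EF_G = 25+3 = 28
Expected project duration μ = 28 days. Critical path: A → E → G.

Variances on critical path: σ²_A=0.444, σ²_E=2.778, σ²_G=1.778.
Largest is σ²_E = 2.778.

E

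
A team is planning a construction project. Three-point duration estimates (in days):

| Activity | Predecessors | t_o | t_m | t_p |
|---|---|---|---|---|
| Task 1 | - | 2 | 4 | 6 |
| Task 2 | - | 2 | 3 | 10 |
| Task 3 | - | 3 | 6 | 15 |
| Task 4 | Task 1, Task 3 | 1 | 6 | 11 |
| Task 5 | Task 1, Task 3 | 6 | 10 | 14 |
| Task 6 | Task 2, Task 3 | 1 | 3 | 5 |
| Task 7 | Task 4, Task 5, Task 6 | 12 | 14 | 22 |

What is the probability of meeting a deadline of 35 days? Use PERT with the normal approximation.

te_Task 1 = (2 + 4·4 + 6)/6 = 24/6 = 4; σ²_Task 1 = ((6−2)/6)² = 0.444
te_Task 2 = (2 + 4·3 + 10)/6 = 24/6 = 4; σ²_Task 2 = ((10−2)/6)² = 1.778
te_Task 3 = (3 + 4·6 + 15)/6 = 42/6 = 7; σ²_Task 3 = ((15−3)/6)² = 4.000
te_Task 4 = (1 + 4·6 + 11)/6 = 36/6 = 6; σ²_Task 4 = ((11−1)/6)² = 2.778
te_Task 5 = (6 + 4·10 + 14)/6 = 60/6 = 10; σ²_Task 5 = ((14−6)/6)² = 1.778
te_Task 6 = (1 + 4·3 + 5)/6 = 18/6 = 3; σ²_Task 6 = ((5−1)/6)² = 0.444
te_Task 7 = (12 + 4·14 + 22)/6 = 90/6 = 15; σ²_Task 7 = ((22−12)/6)² = 2.778

Forward pass:
ES_Task 1 = 0; EF_Task 1 = 4
ES_Task 2 = 0; EF_Task 2 = 4
ES_Task 3 = 0; EF_Task 3 = 7
ES_Task 4 = max(EF_Task 1=4, EF_Task 3=7) = 7; EF_Task 4 = 7+6 = 13
ES_Task 5 = max(EF_Task 1=4, EF_Task 3=7) = 7; EF_Task 5 = 7+10 = 17
ES_Task 6 = max(EF_Task 2=4, EF_Task 3=7) = 7; EF_Task 6 = 7+3 = 10
ES_Task 7 = max(EF_Task 4=13, EF_Task 5=17, EF_Task 6=10) = 17; EF_Task 7 = 17+15 = 32
Expected project duration μ = 32 days. Critical path: Task 3 → Task 5 → Task 7.

Variance along critical path = 4.000 + 1.778 + 2.778 = 8.556; σ = √8.556 = 2.925 days.
Z = (35 − 32) / 2.925 = 1.026
P(T ≤ 35) = Φ(1.026) ≈ 0.847

0.847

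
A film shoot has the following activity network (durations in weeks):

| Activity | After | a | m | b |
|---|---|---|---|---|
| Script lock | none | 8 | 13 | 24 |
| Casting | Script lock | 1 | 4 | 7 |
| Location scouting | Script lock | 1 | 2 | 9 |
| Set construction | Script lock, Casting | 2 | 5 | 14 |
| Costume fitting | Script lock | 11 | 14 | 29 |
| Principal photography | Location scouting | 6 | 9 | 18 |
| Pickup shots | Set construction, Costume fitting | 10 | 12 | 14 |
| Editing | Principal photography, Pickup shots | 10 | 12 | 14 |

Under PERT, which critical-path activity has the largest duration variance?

Costume fitting

te_Script lock = (8 + 4·13 + 24)/6 = 84/6 = 14; σ²_Script lock = ((24−8)/6)² = 7.111
te_Casting = (1 + 4·4 + 7)/6 = 24/6 = 4; σ²_Casting = ((7−1)/6)² = 1.000
te_Location scouting = (1 + 4·2 + 9)/6 = 18/6 = 3; σ²_Location scouting = ((9−1)/6)² = 1.778
te_Set construction = (2 + 4·5 + 14)/6 = 36/6 = 6; σ²_Set construction = ((14−2)/6)² = 4.000
te_Costume fitting = (11 + 4·14 + 29)/6 = 96/6 = 16; σ²_Costume fitting = ((29−11)/6)² = 9.000
te_Principal photography = (6 + 4·9 + 18)/6 = 60/6 = 10; σ²_Principal photography = ((18−6)/6)² = 4.000
te_Pickup shots = (10 + 4·12 + 14)/6 = 72/6 = 12; σ²_Pickup shots = ((14−10)/6)² = 0.444
te_Editing = (10 + 4·12 + 14)/6 = 72/6 = 12; σ²_Editing = ((14−10)/6)² = 0.444

Forward pass:
ES_Script lock = 0; EF_Script lock = 14
ES_Casting = 14; EF_Casting = 14+4 = 18
ES_Location scouting = 14; EF_Location scouting = 14+3 = 17
ES_Set construction = max(EF_Script lock=14, EF_Casting=18) = 18; EF_Set construction = 18+6 = 24
ES_Costume fitting = 14; EF_Costume fitting = 14+16 = 30
ES_Principal photography = 17; EF_Principal photography = 17+10 = 27
ES_Pickup shots = max(EF_Set construction=24, EF_Costume fitting=30) = 30; EF_Pickup shots = 30+12 = 42
ES_Editing = max(EF_Principal photography=27, EF_Pickup shots=42) = 42; EF_Editing = 42+12 = 54
Expected project duration μ = 54 weeks. Critical path: Script lock → Costume fitting → Pickup shots → Editing.

Variances on critical path: σ²_Script lock=7.111, σ²_Costume fitting=9.000, σ²_Pickup shots=0.444, σ²_Editing=0.444.
Largest is σ²_Costume fitting = 9.000.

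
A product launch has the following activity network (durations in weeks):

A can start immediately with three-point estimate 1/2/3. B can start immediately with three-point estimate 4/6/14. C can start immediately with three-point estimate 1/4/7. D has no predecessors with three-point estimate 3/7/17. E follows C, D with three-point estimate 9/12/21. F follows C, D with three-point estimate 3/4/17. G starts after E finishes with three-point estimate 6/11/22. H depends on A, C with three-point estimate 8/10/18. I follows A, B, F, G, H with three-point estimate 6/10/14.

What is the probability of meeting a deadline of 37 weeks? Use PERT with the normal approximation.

te_A = (1 + 4·2 + 3)/6 = 12/6 = 2; σ²_A = ((3−1)/6)² = 0.111
te_B = (4 + 4·6 + 14)/6 = 42/6 = 7; σ²_B = ((14−4)/6)² = 2.778
te_C = (1 + 4·4 + 7)/6 = 24/6 = 4; σ²_C = ((7−1)/6)² = 1.000
te_D = (3 + 4·7 + 17)/6 = 48/6 = 8; σ²_D = ((17−3)/6)² = 5.444
te_E = (9 + 4·12 + 21)/6 = 78/6 = 13; σ²_E = ((21−9)/6)² = 4.000
te_F = (3 + 4·4 + 17)/6 = 36/6 = 6; σ²_F = ((17−3)/6)² = 5.444
te_G = (6 + 4·11 + 22)/6 = 72/6 = 12; σ²_G = ((22−6)/6)² = 7.111
te_H = (8 + 4·10 + 18)/6 = 66/6 = 11; σ²_H = ((18−8)/6)² = 2.778
te_I = (6 + 4·10 + 14)/6 = 60/6 = 10; σ²_I = ((14−6)/6)² = 1.778

Forward pass:
ES_A = 0; EF_A = 2
ES_B = 0; EF_B = 7
ES_C = 0; EF_C = 4
ES_D = 0; EF_D = 8
ES_E = max(EF_C=4, EF_D=8) = 8; EF_E = 8+13 = 21
ES_F = max(EF_C=4, EF_D=8) = 8; EF_F = 8+6 = 14
ES_G = 21; EF_G = 21+12 = 33
ES_H = max(EF_A=2, EF_C=4) = 4; EF_H = 4+11 = 15
ES_I = max(EF_A=2, EF_B=7, EF_F=14, EF_G=33, EF_H=15) = 33; EF_I = 33+10 = 43
Expected project duration μ = 43 weeks. Critical path: D → E → G → I.

Variance along critical path = 5.444 + 4.000 + 7.111 + 1.778 = 18.333; σ = √18.333 = 4.282 weeks.
Z = (37 − 43) / 4.282 = -1.401
P(T ≤ 37) = Φ(-1.401) ≈ 0.081

0.081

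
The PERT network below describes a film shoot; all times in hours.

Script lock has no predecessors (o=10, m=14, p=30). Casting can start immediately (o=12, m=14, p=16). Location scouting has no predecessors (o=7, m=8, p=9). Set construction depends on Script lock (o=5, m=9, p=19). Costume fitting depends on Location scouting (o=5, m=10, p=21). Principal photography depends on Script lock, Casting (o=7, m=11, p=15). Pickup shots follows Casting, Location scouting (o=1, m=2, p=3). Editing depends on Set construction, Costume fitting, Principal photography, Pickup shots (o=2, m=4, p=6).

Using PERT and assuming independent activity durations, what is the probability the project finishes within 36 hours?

0.915

te_Script lock = (10 + 4·14 + 30)/6 = 96/6 = 16; σ²_Script lock = ((30−10)/6)² = 11.111
te_Casting = (12 + 4·14 + 16)/6 = 84/6 = 14; σ²_Casting = ((16−12)/6)² = 0.444
te_Location scouting = (7 + 4·8 + 9)/6 = 48/6 = 8; σ²_Location scouting = ((9−7)/6)² = 0.111
te_Set construction = (5 + 4·9 + 19)/6 = 60/6 = 10; σ²_Set construction = ((19−5)/6)² = 5.444
te_Costume fitting = (5 + 4·10 + 21)/6 = 66/6 = 11; σ²_Costume fitting = ((21−5)/6)² = 7.111
te_Principal photography = (7 + 4·11 + 15)/6 = 66/6 = 11; σ²_Principal photography = ((15−7)/6)² = 1.778
te_Pickup shots = (1 + 4·2 + 3)/6 = 12/6 = 2; σ²_Pickup shots = ((3−1)/6)² = 0.111
te_Editing = (2 + 4·4 + 6)/6 = 24/6 = 4; σ²_Editing = ((6−2)/6)² = 0.444

Forward pass:
ES_Script lock = 0; EF_Script lock = 16
ES_Casting = 0; EF_Casting = 14
ES_Location scouting = 0; EF_Location scouting = 8
ES_Set construction = 16; EF_Set construction = 16+10 = 26
ES_Costume fitting = 8; EF_Costume fitting = 8+11 = 19
ES_Principal photography = max(EF_Script lock=16, EF_Casting=14) = 16; EF_Principal photography = 16+11 = 27
ES_Pickup shots = max(EF_Casting=14, EF_Location scouting=8) = 14; EF_Pickup shots = 14+2 = 16
ES_Editing = max(EF_Set construction=26, EF_Costume fitting=19, EF_Principal photography=27, EF_Pickup shots=16) = 27; EF_Editing = 27+4 = 31
Expected project duration μ = 31 hours. Critical path: Script lock → Principal photography → Editing.

Variance along critical path = 11.111 + 1.778 + 0.444 = 13.333; σ = √13.333 = 3.651 hours.
Z = (36 − 31) / 3.651 = 1.369
P(T ≤ 36) = Φ(1.369) ≈ 0.915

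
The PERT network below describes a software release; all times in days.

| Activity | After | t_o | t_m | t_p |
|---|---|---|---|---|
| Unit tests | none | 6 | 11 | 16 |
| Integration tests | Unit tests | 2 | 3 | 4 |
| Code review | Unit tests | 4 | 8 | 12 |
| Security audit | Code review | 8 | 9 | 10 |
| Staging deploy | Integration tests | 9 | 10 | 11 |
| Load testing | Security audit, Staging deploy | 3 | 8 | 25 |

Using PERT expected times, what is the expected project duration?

te_Unit tests = (6 + 4·11 + 16)/6 = 66/6 = 11
te_Integration tests = (2 + 4·3 + 4)/6 = 18/6 = 3
te_Code review = (4 + 4·8 + 12)/6 = 48/6 = 8
te_Security audit = (8 + 4·9 + 10)/6 = 54/6 = 9
te_Staging deploy = (9 + 4·10 + 11)/6 = 60/6 = 10
te_Load testing = (3 + 4·8 + 25)/6 = 60/6 = 10

Forward pass:
ES_Unit tests = 0; EF_Unit tests = 11
ES_Integration tests = 11; EF_Integration tests = 11+3 = 14
ES_Code review = 11; EF_Code review = 11+8 = 19
ES_Security audit = 19; EF_Security audit = 19+9 = 28
ES_Staging deploy = 14; EF_Staging deploy = 14+10 = 24
ES_Load testing = max(EF_Security audit=28, EF_Staging deploy=24) = 28; EF_Load testing = 28+10 = 38
Expected project duration μ = 38 days. Critical path: Unit tests → Code review → Security audit → Load testing.

38 days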